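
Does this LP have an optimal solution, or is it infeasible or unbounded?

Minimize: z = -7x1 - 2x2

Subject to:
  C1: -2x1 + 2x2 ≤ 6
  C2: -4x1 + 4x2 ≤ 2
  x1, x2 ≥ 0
Feasible point: (0, 0) satisfies every constraint, so the LP is feasible.
Direction d = (1, 0): for each constraint row a, a·d ≤ 0 —
  (-2)(1) + (2)(0) = -2 ≤ 0
  (-4)(1) + (4)(0) = -4 ≤ 0
and d ≥ 0, so (0, 0) + t·d stays feasible for every t ≥ 0. Along this ray z = -7x1 - 2x2 changes by -7 per unit t, so z → −∞.

Unbounded — the objective can decrease without bound over the feasible region.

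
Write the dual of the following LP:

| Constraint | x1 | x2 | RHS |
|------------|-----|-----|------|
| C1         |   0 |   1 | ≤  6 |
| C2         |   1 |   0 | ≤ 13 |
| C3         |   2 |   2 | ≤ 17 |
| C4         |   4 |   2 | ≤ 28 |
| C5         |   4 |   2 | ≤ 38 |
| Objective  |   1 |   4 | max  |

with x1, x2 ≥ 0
Minimize: z = 6y1 + 13y2 + 17y3 + 28y4 + 38y5

Subject to:
  C1: -y2 - 2y3 - 4y4 - 4y5 ≤ -1
  C2: -y1 - 2y3 - 2y4 - 2y5 ≤ -4
  y1, y2, y3, y4, y5 ≥ 0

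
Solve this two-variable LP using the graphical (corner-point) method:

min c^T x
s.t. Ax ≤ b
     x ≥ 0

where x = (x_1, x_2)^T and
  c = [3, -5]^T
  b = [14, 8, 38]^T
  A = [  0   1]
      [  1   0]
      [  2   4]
Each vertex is the intersection of two constraint boundaries that also satisfies all remaining constraints:
  x_1 = 0 and x_2 = 0 → (0, 0)
  x_1 = 8 and x_2 = 0 → (8, 0)
  x_1 = 8 and 2x_1 + 4x_2 = 38 → (8, 5.5)
  2x_1 + 4x_2 = 38 and x_1 = 0 → (0, 9.5)

Evaluating z = 3x_1 - 5x_2 at each vertex:
  (0, 0): z = 0
  (8, 0): z = 24
  (8, 5.5): z = -3.5
  (0, 9.5): z = -47.5

The minimum is at (0, 9.5) with z = -47.5.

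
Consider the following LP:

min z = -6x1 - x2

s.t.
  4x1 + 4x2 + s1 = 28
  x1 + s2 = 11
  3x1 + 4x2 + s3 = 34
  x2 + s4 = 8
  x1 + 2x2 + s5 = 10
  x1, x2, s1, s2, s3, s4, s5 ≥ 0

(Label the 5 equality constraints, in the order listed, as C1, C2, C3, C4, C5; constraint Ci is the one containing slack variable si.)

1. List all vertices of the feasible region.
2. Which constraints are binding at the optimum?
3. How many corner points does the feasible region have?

1. (0, 0), (7, 0), (4, 3), (0, 5)
2. C1, x2 ≥ 0
3. 4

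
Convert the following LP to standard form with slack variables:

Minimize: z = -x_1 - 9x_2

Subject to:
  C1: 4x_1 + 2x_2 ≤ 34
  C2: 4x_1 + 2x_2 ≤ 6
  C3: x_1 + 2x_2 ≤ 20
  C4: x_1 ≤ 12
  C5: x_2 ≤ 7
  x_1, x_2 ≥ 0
min z = -x_1 - 9x_2

s.t.
  4x_1 + 2x_2 + s1 = 34
  4x_1 + 2x_2 + s2 = 6
  x_1 + 2x_2 + s3 = 20
  x_1 + s4 = 12
  x_2 + s5 = 7
  x_1, x_2, s1, s2, s3, s4, s5 ≥ 0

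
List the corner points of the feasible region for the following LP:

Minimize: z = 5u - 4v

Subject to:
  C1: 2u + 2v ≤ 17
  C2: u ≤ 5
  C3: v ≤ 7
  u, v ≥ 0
Each vertex is the intersection of two constraint boundaries that also satisfies all remaining constraints:
  u = 0 and v = 0 → (0, 0)
  u = 5 and v = 0 → (5, 0)
  2u + 2v = 17 and u = 5 → (5, 3.5)
  2u + 2v = 17 and v = 7 → (1.5, 7)
  v = 7 and u = 0 → (0, 7)

Vertices: (0, 0), (5, 0), (5, 3.5), (1.5, 7), (0, 7)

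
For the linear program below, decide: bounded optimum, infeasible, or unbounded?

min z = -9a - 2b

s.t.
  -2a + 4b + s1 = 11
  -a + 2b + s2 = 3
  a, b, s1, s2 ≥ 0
Feasible point: (0, 0) satisfies every constraint, so the LP is feasible.
Direction d = (1, 0): for each constraint row a, a·d ≤ 0 —
  (-2)(1) + (4)(0) = -2 ≤ 0
  (-1)(1) + (2)(0) = -1 ≤ 0
and d ≥ 0, so (0, 0) + t·d stays feasible for every t ≥ 0. Along this ray z = -9a - 2b changes by -9 per unit t, so z → −∞.

The LP is unbounded; z can be made arbitrarily small.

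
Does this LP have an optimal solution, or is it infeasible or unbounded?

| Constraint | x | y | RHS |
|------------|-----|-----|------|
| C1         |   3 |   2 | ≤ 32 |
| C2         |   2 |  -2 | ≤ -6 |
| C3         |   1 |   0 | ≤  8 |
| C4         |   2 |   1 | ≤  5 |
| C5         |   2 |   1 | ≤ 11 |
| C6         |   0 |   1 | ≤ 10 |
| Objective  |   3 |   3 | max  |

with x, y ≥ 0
The point (0, 5) satisfies every constraint, so the LP is feasible; the constraints give x ≤ 8 and y ≤ 10, which with x, y ≥ 0 keep the feasible region inside a bounded box. A feasible, bounded LP attains a finite optimum at a vertex.

Evaluating z = 3x + 3y at each vertex:
  (0, 3): z = 9
  (0.6667, 3.667): z = 13
  (0, 5): z = 15

Bounded optimum: z* = 15 at (0, 5).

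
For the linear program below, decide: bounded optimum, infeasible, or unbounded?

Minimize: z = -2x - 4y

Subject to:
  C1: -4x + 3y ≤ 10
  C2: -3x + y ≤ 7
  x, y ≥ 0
Feasible point: (0, 0) satisfies every constraint, so the LP is feasible.
Direction d = (1, 0): for each constraint row a, a·d ≤ 0 —
  (-4)(1) + (3)(0) = -4 ≤ 0
  (-3)(1) + (1)(0) = -3 ≤ 0
and d ≥ 0, so (0, 0) + t·d stays feasible for every t ≥ 0. Along this ray z = -2x - 4y changes by -2 per unit t, so z → −∞.

Unbounded: there is a feasible ray along which z → −∞.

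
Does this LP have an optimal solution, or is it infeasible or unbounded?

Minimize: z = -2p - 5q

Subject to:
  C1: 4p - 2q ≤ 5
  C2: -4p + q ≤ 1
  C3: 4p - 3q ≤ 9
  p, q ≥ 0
Feasible point: (0, 0) satisfies every constraint, so the LP is feasible.
Direction d = (1, 2): for each constraint row a, a·d ≤ 0 —
  (4)(1) + (-2)(2) = 0 ≤ 0
  (-4)(1) + (1)(2) = -2 ≤ 0
  (4)(1) + (-3)(2) = -2 ≤ 0
and d ≥ 0, so (0, 0) + t·d stays feasible for every t ≥ 0. Along this ray z = -2p - 5q changes by -12 per unit t, so z → −∞.

Unbounded — the objective can decrease without bound over the feasible region.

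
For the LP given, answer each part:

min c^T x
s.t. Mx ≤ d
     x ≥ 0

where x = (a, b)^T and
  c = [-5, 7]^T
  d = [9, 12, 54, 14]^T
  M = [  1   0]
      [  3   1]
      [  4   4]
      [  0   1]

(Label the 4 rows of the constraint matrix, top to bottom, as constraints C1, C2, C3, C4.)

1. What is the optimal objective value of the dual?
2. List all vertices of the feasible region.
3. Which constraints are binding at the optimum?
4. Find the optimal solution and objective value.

1. -20 (by strong duality, equal to the primal optimum)
2. (0, 0), (4, 0), (0, 12)
3. C2, b ≥ 0
4. a = 4, b = 0, z = -20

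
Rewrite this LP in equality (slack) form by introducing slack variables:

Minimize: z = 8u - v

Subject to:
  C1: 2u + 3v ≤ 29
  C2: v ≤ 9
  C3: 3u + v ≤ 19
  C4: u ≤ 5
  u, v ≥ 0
min z = 8u - v

s.t.
  2u + 3v + s1 = 29
  v + s2 = 9
  3u + v + s3 = 19
  u + s4 = 5
  u, v, s1, s2, s3, s4 ≥ 0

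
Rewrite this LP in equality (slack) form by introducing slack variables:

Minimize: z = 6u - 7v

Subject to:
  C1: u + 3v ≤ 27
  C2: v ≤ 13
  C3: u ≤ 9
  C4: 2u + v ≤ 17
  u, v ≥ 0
min z = 6u - 7v

s.t.
  u + 3v + s1 = 27
  v + s2 = 13
  u + s3 = 9
  2u + v + s4 = 17
  u, v, s1, s2, s3, s4 ≥ 0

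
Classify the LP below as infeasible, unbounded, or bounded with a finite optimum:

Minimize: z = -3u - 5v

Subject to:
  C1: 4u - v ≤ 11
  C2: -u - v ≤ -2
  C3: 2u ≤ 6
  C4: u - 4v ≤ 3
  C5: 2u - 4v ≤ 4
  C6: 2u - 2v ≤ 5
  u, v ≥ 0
Feasible point: (0, 2) satisfies every constraint, so the LP is feasible.
Direction d = (0, 1): for each constraint row a, a·d ≤ 0 —
  (4)(0) + (-1)(1) = -1 ≤ 0
  (-1)(0) + (-1)(1) = -1 ≤ 0
  (2)(0) + (0)(1) = 0 ≤ 0
  (1)(0) + (-4)(1) = -4 ≤ 0
  (2)(0) + (-4)(1) = -4 ≤ 0
  (2)(0) + (-2)(1) = -2 ≤ 0
and d ≥ 0, so (0, 2) + t·d stays feasible for every t ≥ 0. Along this ray z = -3u - 5v changes by -5 per unit t, so z → −∞.

Unbounded: there is a feasible ray along which z → −∞.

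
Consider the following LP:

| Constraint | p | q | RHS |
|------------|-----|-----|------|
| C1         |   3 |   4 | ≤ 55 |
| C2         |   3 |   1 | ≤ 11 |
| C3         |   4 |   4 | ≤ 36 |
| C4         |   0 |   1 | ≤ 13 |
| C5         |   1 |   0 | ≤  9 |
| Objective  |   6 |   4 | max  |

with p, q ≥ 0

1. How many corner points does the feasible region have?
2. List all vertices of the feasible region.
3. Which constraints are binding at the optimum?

1. 4
2. (0, 0), (3.667, 0), (1, 8), (0, 9)
3. C2, C3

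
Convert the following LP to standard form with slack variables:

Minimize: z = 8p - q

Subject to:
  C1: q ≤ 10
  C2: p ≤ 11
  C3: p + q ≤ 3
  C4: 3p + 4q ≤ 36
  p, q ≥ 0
min z = 8p - q

s.t.
  q + s1 = 10
  p + s2 = 11
  p + q + s3 = 3
  3p + 4q + s4 = 36
  p, q, s1, s2, s3, s4 ≥ 0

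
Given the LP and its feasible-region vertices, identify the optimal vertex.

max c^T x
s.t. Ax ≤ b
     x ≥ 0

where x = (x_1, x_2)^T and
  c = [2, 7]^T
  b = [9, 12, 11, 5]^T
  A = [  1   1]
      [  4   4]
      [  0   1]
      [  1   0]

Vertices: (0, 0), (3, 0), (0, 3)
(0, 3) with z = 21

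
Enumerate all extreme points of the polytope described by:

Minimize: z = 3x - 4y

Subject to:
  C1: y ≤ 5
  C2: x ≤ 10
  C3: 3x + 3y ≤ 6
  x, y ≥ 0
Each vertex is the intersection of two constraint boundaries that also satisfies all remaining constraints:
  x = 0 and y = 0 → (0, 0)
  3x + 3y = 6 and y = 0 → (2, 0)
  3x + 3y = 6 and x = 0 → (0, 2)

Vertices: (0, 0), (2, 0), (0, 2)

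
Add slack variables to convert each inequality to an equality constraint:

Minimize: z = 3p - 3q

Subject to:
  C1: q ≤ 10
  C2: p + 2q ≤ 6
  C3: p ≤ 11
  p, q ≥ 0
min z = 3p - 3q

s.t.
  q + s1 = 10
  p + 2q + s2 = 6
  p + s3 = 11
  p, q, s1, s2, s3 ≥ 0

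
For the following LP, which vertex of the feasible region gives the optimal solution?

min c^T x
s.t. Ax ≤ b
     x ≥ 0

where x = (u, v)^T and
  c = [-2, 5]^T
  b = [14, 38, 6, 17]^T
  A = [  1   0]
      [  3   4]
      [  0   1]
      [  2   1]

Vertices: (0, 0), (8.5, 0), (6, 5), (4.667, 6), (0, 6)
(8.5, 0) with z = -17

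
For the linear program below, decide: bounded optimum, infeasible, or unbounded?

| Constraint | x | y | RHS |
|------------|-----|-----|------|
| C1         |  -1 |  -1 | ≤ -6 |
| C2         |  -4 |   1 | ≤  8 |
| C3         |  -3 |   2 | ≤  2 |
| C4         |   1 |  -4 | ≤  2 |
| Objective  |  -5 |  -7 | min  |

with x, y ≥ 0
Feasible point: (2, 4) satisfies every constraint, so the LP is feasible.
Direction d = (1, 1): for each constraint row a, a·d ≤ 0 —
  (-1)(1) + (-1)(1) = -2 ≤ 0
  (-4)(1) + (1)(1) = -3 ≤ 0
  (-3)(1) + (2)(1) = -1 ≤ 0
  (1)(1) + (-4)(1) = -3 ≤ 0
and d ≥ 0, so (2, 4) + t·d stays feasible for every t ≥ 0. Along this ray z = -5x - 7y changes by -12 per unit t, so z → −∞.

The LP is unbounded; z can be made arbitrarily small.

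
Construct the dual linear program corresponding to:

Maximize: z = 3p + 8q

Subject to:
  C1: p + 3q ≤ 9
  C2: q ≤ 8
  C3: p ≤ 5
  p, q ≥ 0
Minimize: z = 9y1 + 8y2 + 5y3

Subject to:
  C1: -y1 - y3 ≤ -3
  C2: -3y1 - y2 ≤ -8
  y1, y2, y3 ≥ 0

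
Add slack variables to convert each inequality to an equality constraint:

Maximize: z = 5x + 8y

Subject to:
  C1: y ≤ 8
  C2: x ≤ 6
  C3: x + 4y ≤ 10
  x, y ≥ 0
max z = 5x + 8y

s.t.
  y + s1 = 8
  x + s2 = 6
  x + 4y + s3 = 10
  x, y, s1, s2, s3 ≥ 0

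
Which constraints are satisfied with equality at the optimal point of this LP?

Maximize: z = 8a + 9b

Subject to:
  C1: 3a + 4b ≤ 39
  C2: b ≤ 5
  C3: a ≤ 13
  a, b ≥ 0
Optimal: a = 13, b = 0
Binding: C1, C3, b ≥ 0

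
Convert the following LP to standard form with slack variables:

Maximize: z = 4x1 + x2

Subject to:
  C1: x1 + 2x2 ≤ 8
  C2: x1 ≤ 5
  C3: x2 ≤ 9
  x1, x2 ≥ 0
max z = 4x1 + x2

s.t.
  x1 + 2x2 + s1 = 8
  x1 + s2 = 5
  x2 + s3 = 9
  x1, x2, s1, s2, s3 ≥ 0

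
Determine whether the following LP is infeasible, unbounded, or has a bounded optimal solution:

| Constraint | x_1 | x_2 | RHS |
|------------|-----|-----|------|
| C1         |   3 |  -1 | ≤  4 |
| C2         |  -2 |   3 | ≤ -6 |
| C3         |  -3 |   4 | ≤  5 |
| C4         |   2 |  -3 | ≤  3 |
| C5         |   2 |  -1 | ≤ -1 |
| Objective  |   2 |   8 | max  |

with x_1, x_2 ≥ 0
C4 requires 2x_1 - 3x_2 ≤ 3, while C2 (-2x_1 + 3x_2 ≤ -6) is equivalent to 2x_1 - 3x_2 ≥ 6. Together they would need 6 ≤ 2x_1 - 3x_2 ≤ 3, which is impossible since 6 > 3. No point satisfies all constraints.

Infeasible: no point satisfies all constraints simultaneously.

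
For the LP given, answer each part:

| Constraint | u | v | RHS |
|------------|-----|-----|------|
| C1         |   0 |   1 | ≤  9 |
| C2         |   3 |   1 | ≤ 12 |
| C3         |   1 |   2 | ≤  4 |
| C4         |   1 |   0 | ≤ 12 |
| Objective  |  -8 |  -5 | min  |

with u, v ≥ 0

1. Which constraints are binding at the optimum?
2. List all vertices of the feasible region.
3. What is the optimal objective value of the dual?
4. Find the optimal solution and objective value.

1. C2, C3, v ≥ 0
2. (0, 0), (4, 0), (0, 2)
3. -32 (by strong duality, equal to the primal optimum)
4. u = 4, v = 0, z = -32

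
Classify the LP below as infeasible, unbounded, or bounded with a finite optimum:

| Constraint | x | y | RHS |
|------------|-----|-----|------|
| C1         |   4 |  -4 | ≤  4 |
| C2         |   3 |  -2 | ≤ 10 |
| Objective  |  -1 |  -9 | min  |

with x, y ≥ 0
Feasible point: (0, 0) satisfies every constraint, so the LP is feasible.
Direction d = (0, 1): for each constraint row a, a·d ≤ 0 —
  (4)(0) + (-4)(1) = -4 ≤ 0
  (3)(0) + (-2)(1) = -2 ≤ 0
and d ≥ 0, so (0, 0) + t·d stays feasible for every t ≥ 0. Along this ray z = -x - 9y changes by -9 per unit t, so z → −∞.

The LP is unbounded; z can be made arbitrarily small.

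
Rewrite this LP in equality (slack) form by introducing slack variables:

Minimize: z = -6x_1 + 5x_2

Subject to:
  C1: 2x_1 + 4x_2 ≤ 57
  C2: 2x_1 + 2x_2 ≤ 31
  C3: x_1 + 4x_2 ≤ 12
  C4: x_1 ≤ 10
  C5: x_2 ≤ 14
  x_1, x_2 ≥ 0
min z = -6x_1 + 5x_2

s.t.
  2x_1 + 4x_2 + s1 = 57
  2x_1 + 2x_2 + s2 = 31
  x_1 + 4x_2 + s3 = 12
  x_1 + s4 = 10
  x_2 + s5 = 14
  x_1, x_2, s1, s2, s3, s4, s5 ≥ 0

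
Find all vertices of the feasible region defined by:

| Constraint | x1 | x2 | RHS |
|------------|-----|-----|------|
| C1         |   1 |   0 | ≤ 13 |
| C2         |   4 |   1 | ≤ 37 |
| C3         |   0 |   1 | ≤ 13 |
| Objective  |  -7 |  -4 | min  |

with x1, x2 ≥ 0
Each vertex is the intersection of two constraint boundaries that also satisfies all remaining constraints:
  x1 = 0 and x2 = 0 → (0, 0)
  4x1 + x2 = 37 and x2 = 0 → (9.25, 0)
  4x1 + x2 = 37 and x2 = 13 → (6, 13)
  x2 = 13 and x1 = 0 → (0, 13)

Vertices: (0, 0), (9.25, 0), (6, 13), (0, 13)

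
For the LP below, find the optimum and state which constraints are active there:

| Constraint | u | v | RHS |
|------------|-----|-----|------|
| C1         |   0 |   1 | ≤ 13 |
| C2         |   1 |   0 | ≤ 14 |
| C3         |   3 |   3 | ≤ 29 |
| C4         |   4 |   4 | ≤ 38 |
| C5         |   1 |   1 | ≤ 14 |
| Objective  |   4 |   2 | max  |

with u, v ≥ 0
Optimal: u = 9.5, v = 0
Binding: C4, v ≥ 0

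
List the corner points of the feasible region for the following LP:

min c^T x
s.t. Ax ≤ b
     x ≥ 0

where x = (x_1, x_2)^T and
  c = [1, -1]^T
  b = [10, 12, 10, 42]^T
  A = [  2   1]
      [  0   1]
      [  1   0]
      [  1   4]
Each vertex is the intersection of two constraint boundaries that also satisfies all remaining constraints:
  x_1 = 0 and x_2 = 0 → (0, 0)
  2x_1 + x_2 = 10 and x_2 = 0 → (5, 0)
  2x_1 + x_2 = 10 and x_1 = 0 → (0, 10)

Vertices: (0, 0), (5, 0), (0, 10)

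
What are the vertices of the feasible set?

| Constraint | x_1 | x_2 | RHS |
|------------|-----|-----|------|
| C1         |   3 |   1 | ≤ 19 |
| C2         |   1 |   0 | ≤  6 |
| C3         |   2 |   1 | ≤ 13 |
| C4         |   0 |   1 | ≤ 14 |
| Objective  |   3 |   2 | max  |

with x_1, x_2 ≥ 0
Each vertex is the intersection of two constraint boundaries that also satisfies all remaining constraints:
  x_1 = 0 and x_2 = 0 → (0, 0)
  x_1 = 6 and x_2 = 0 → (6, 0)
  3x_1 + x_2 = 19 and x_1 = 6 → (6, 1)
  2x_1 + x_2 = 13 and x_1 = 0 → (0, 13)

Vertices: (0, 0), (6, 0), (6, 1), (0, 13)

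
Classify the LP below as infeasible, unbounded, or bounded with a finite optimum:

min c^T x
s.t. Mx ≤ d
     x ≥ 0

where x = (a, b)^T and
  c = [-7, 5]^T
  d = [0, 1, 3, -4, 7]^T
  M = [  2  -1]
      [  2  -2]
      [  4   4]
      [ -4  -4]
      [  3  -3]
One constraint requires 4a + 4b ≤ 3, while the constraint -4a - 4b ≤ -4 is equivalent to 4a + 4b ≥ 4. Together they would need 4 ≤ 4a + 4b ≤ 3, which is impossible since 4 > 3. No point satisfies all constraints.

Infeasible: no point satisfies all constraints simultaneously.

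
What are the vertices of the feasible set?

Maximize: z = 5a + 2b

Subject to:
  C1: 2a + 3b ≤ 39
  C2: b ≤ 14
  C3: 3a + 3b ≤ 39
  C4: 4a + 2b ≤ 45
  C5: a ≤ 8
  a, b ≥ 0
Each vertex is the intersection of two constraint boundaries that also satisfies all remaining constraints:
  a = 0 and b = 0 → (0, 0)
  a = 8 and b = 0 → (8, 0)
  3a + 3b = 39 and a = 8 → (8, 5)
  2a + 3b = 39 and 3a + 3b = 39 → (0, 13)

Vertices: (0, 0), (8, 0), (8, 5), (0, 13)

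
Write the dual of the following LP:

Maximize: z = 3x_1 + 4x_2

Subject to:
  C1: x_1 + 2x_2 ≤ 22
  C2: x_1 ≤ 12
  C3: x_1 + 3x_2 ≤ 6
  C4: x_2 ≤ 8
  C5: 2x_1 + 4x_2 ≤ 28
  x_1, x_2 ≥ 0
Minimize: z = 22y1 + 12y2 + 6y3 + 8y4 + 28y5

Subject to:
  C1: -y1 - y2 - y3 - 2y5 ≤ -3
  C2: -2y1 - 3y3 - y4 - 4y5 ≤ -4
  y1, y2, y3, y4, y5 ≥ 0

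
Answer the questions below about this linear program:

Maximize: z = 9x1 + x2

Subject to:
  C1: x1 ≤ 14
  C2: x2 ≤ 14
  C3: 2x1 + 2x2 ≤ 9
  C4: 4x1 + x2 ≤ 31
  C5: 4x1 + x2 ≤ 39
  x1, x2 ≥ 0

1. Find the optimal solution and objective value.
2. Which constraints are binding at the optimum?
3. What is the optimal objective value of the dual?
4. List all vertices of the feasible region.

1. x1 = 4.5, x2 = 0, z = 40.5
2. C3, x2 ≥ 0
3. 40.5 (by strong duality, equal to the primal optimum)
4. (0, 0), (4.5, 0), (0, 4.5)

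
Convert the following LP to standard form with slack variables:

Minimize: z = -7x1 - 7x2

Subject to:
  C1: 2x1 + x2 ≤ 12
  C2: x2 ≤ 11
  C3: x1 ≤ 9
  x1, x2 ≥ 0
min z = -7x1 - 7x2

s.t.
  2x1 + x2 + s1 = 12
  x2 + s2 = 11
  x1 + s3 = 9
  x1, x2, s1, s2, s3 ≥ 0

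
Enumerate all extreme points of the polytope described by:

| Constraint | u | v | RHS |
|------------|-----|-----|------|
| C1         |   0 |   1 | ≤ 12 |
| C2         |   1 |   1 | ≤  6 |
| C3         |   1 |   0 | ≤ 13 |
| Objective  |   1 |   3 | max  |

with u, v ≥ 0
Each vertex is the intersection of two constraint boundaries that also satisfies all remaining constraints:
  u = 0 and v = 0 → (0, 0)
  u + v = 6 and v = 0 → (6, 0)
  u + v = 6 and u = 0 → (0, 6)

Vertices: (0, 0), (6, 0), (0, 6)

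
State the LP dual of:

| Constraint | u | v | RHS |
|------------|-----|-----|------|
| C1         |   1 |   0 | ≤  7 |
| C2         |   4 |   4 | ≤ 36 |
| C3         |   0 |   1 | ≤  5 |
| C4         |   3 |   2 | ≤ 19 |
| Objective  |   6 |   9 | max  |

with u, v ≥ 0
Minimize: z = 7y1 + 36y2 + 5y3 + 19y4

Subject to:
  C1: -y1 - 4y2 - 3y4 ≤ -6
  C2: -4y2 - y3 - 2y4 ≤ -9
  y1, y2, y3, y4 ≥ 0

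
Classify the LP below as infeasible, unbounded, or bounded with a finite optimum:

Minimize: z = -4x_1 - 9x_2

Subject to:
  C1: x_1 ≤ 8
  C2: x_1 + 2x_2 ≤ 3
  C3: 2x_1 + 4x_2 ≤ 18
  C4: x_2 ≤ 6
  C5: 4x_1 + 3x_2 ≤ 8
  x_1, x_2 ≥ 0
The point (0, 1.5) satisfies every constraint, so the LP is feasible; the constraints give x_1 ≤ 8 and x_2 ≤ 6, which with x_1, x_2 ≥ 0 keep the feasible region inside a bounded box. A feasible, bounded LP attains a finite optimum at a vertex.

Evaluating z = -4x_1 - 9x_2 at each vertex:
  (0, 0): z = 0
  (2, 0): z = -8
  (1.4, 0.8): z = -12.8
  (0, 1.5): z = -13.5

Feasible with finite optimum z* = -13.5 at (0, 1.5).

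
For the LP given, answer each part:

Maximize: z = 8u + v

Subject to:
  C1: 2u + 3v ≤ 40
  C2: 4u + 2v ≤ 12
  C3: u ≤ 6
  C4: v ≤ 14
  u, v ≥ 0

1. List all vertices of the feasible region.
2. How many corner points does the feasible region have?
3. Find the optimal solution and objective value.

1. (0, 0), (3, 0), (0, 6)
2. 3
3. u = 3, v = 0, z = 24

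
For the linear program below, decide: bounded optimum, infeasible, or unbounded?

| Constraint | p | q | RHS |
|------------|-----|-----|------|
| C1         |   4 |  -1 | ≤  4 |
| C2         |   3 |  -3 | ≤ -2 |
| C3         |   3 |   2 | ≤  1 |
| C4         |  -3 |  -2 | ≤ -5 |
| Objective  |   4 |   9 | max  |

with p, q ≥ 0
C3 requires 3p + 2q ≤ 1, while C4 (-3p - 2q ≤ -5) is equivalent to 3p + 2q ≥ 5. Together they would need 5 ≤ 3p + 2q ≤ 1, which is impossible since 5 > 1. No point satisfies all constraints.

Infeasible: no point satisfies all constraints simultaneously.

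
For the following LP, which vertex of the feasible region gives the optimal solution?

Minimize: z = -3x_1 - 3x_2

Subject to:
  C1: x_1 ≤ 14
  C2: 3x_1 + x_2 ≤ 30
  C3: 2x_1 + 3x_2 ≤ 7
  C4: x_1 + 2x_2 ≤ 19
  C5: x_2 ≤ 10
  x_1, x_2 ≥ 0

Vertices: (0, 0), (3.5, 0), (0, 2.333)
(3.5, 0) with z = -10.5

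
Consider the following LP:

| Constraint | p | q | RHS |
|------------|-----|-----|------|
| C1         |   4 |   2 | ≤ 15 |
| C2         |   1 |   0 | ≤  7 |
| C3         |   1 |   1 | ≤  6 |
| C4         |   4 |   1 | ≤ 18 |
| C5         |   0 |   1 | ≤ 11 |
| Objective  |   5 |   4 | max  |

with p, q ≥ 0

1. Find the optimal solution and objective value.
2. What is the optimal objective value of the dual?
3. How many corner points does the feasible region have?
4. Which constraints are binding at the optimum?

1. p = 1.5, q = 4.5, z = 25.5
2. 25.5 (by strong duality, equal to the primal optimum)
3. 4
4. C1, C3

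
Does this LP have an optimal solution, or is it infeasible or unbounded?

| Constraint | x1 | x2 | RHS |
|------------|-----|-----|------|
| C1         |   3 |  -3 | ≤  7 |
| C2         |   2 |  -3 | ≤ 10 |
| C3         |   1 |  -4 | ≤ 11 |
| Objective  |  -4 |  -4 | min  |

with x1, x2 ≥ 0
Feasible point: (0, 0) satisfies every constraint, so the LP is feasible.
Direction d = (0, 1): for each constraint row a, a·d ≤ 0 —
  (3)(0) + (-3)(1) = -3 ≤ 0
  (2)(0) + (-3)(1) = -3 ≤ 0
  (1)(0) + (-4)(1) = -4 ≤ 0
and d ≥ 0, so (0, 0) + t·d stays feasible for every t ≥ 0. Along this ray z = -4x1 - 4x2 changes by -4 per unit t, so z → −∞.

The LP is unbounded; z can be made arbitrarily small.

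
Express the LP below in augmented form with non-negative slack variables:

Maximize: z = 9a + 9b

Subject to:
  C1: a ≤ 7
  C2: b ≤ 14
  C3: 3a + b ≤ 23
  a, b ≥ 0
max z = 9a + 9b

s.t.
  a + s1 = 7
  b + s2 = 14
  3a + b + s3 = 23
  a, b, s1, s2, s3 ≥ 0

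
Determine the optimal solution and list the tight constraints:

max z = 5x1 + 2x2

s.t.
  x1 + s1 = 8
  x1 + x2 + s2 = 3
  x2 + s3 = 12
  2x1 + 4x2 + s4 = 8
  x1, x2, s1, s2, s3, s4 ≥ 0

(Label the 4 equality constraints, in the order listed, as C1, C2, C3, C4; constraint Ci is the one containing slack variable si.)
Optimal: x1 = 3, x2 = 0
Slack at optimum:
  C1: slack = 5
  C2: slack = 0 (binding)
  C3: slack = 12
  C4: slack = 2
  x1 ≥ 0: x1 = 3
  x2 ≥ 0: x2 = 0 (binding)
Binding constraints: C2, x2 ≥ 0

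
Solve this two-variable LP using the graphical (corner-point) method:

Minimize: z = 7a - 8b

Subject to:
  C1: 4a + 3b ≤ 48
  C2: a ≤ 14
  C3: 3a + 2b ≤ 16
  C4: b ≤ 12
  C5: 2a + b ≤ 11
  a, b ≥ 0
a = 0, b = 8, z = -64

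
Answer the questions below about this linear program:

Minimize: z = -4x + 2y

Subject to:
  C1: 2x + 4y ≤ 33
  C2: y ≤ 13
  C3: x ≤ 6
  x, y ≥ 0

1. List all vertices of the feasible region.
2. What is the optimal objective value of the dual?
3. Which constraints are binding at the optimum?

1. (0, 0), (6, 0), (6, 5.25), (0, 8.25)
2. -24 (by strong duality, equal to the primal optimum)
3. C3, y ≥ 0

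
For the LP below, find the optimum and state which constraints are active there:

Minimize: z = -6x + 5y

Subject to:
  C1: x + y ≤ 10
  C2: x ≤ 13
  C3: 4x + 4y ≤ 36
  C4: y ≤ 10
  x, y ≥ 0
Optimal: x = 9, y = 0
Binding: C3, y ≥ 0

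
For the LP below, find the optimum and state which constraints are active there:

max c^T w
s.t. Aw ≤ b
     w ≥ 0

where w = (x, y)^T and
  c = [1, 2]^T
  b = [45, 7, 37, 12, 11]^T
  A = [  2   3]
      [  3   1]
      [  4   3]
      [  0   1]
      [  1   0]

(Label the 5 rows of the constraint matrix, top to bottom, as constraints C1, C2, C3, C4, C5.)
Optimal: x = 0, y = 7
Slack at optimum:
  C1: slack = 24
  C2: slack = 0 (binding)
  C3: slack = 16
  C4: slack = 5
  C5: slack = 11
  x ≥ 0: x = 0 (binding)
  y ≥ 0: y = 7
Binding constraints: C2, x ≥ 0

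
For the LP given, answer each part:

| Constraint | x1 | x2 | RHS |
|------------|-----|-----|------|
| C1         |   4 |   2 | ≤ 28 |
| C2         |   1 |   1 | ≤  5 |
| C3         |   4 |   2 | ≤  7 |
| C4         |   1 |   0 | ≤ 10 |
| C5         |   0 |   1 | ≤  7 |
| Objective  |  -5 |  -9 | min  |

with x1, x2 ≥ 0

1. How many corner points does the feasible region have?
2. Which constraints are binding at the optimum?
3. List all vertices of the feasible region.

1. 3
2. C3, x1 ≥ 0
3. (0, 0), (1.75, 0), (0, 3.5)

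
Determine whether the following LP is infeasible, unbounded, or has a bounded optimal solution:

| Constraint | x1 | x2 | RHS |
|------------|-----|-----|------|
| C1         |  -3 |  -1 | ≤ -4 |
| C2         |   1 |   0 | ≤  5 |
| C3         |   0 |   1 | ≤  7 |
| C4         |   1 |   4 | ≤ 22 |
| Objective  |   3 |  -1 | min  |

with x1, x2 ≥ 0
The point (0, 5.5) satisfies every constraint, so the LP is feasible; the constraints give x1 ≤ 5 and x2 ≤ 7, which with x1, x2 ≥ 0 keep the feasible region inside a bounded box. A feasible, bounded LP attains a finite optimum at a vertex.

Evaluating z = 3x1 - x2 at each vertex:
  (1.333, 0): z = 4
  (5, 0): z = 15
  (5, 4.25): z = 10.75
  (0, 5.5): z = -5.5
  (0, 4): z = -4

Feasible with finite optimum z* = -5.5 at (0, 5.5).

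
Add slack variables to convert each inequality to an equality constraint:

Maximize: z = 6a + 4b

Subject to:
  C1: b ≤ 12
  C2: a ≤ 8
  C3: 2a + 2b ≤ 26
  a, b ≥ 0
max z = 6a + 4b

s.t.
  b + s1 = 12
  a + s2 = 8
  2a + 2b + s3 = 26
  a, b, s1, s2, s3 ≥ 0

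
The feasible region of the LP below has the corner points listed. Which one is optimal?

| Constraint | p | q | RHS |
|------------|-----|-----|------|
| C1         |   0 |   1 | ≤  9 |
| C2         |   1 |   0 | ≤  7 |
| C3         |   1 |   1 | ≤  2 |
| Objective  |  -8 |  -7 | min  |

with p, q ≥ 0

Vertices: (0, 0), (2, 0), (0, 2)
(2, 0) with z = -16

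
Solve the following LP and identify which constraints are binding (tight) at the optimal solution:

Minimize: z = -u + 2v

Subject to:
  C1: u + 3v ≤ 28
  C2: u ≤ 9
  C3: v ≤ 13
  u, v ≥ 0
Optimal: u = 9, v = 0
Binding: C2, v ≥ 0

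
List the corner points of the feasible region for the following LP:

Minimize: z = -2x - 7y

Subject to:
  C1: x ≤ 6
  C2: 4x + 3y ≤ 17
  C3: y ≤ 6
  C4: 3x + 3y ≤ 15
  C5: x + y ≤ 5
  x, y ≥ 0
Each vertex is the intersection of two constraint boundaries that also satisfies all remaining constraints:
  x = 0 and y = 0 → (0, 0)
  4x + 3y = 17 and y = 0 → (4.25, 0)
  4x + 3y = 17 and 3x + 3y = 15 → (2, 3)
  3x + 3y = 15 and x = 0 → (0, 5)

Vertices: (0, 0), (4.25, 0), (2, 3), (0, 5)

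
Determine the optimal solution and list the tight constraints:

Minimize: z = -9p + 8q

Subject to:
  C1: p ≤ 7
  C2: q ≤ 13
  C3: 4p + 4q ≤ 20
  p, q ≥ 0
Optimal: p = 5, q = 0
Slack at optimum:
  C1: slack = 2
  C2: slack = 13
  C3: slack = 0 (binding)
  p ≥ 0: p = 5
  q ≥ 0: q = 0 (binding)
Binding constraints: C3, q ≥ 0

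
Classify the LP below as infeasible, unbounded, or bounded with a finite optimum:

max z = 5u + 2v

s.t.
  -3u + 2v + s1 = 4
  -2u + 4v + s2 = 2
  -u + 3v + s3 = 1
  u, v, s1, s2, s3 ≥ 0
Feasible point: (0, 0) satisfies every constraint, so the LP is feasible.
Direction d = (1, 0): for each constraint row a, a·d ≤ 0 —
  (-3)(1) + (2)(0) = -3 ≤ 0
  (-2)(1) + (4)(0) = -2 ≤ 0
  (-1)(1) + (3)(0) = -1 ≤ 0
and d ≥ 0, so (0, 0) + t·d stays feasible for every t ≥ 0. Along this ray z = 5u + 2v changes by 5 per unit t, so z → +∞.

The LP is unbounded; z can be made arbitrarily large.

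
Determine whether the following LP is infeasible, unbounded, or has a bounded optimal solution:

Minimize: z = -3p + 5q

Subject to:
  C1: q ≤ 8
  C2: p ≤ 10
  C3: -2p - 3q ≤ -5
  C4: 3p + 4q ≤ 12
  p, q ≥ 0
The point (4, 0) satisfies every constraint, so the LP is feasible; the constraints give p ≤ 10 and q ≤ 8, which with p, q ≥ 0 keep the feasible region inside a bounded box. A feasible, bounded LP attains a finite optimum at a vertex.

Bounded optimum: z* = -12 at (4, 0).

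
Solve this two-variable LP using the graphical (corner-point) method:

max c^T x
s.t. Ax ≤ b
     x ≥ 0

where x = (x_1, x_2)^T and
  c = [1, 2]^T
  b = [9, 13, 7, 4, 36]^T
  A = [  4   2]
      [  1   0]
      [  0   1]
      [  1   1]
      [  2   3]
Each vertex is the intersection of two constraint boundaries that also satisfies all remaining constraints:
  x_1 = 0 and x_2 = 0 → (0, 0)
  4x_1 + 2x_2 = 9 and x_2 = 0 → (2.25, 0)
  4x_1 + 2x_2 = 9 and x_1 + x_2 = 4 → (0.5, 3.5)
  x_1 + x_2 = 4 and x_1 = 0 → (0, 4)

Evaluating z = x_1 + 2x_2 at each vertex:
  (0, 0): z = 0
  (2.25, 0): z = 2.25
  (0.5, 3.5): z = 7.5
  (0, 4): z = 8

The maximum is at (0, 4) with z = 8.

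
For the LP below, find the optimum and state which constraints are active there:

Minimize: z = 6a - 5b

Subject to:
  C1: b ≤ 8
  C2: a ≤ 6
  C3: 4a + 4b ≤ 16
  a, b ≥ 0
Optimal: a = 0, b = 4
Slack at optimum:
  C1: slack = 4
  C2: slack = 6
  C3: slack = 0 (binding)
  a ≥ 0: a = 0 (binding)
  b ≥ 0: b = 4
Binding constraints: C3, a ≥ 0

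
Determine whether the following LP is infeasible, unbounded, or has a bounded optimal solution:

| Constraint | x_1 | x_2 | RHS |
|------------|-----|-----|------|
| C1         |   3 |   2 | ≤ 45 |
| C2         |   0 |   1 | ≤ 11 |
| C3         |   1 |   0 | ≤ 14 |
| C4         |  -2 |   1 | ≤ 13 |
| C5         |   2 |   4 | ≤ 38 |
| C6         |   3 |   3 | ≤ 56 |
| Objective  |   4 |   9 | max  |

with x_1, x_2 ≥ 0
The point (0, 9.5) satisfies every constraint, so the LP is feasible; the constraints give x_1 ≤ 14 and x_2 ≤ 11, which with x_1, x_2 ≥ 0 keep the feasible region inside a bounded box. A feasible, bounded LP attains a finite optimum at a vertex.

Evaluating z = 4x_1 + 9x_2 at each vertex:
  (0, 0): z = 0
  (14, 0): z = 56
  (14, 1.5): z = 69.5
  (13, 3): z = 79
  (0, 9.5): z = 85.5

Feasible with finite optimum z* = 85.5 at (0, 9.5).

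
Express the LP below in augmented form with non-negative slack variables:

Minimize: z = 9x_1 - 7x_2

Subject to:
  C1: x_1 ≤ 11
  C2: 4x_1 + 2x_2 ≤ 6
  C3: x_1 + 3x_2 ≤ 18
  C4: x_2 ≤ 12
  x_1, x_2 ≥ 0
min z = 9x_1 - 7x_2

s.t.
  x_1 + s1 = 11
  4x_1 + 2x_2 + s2 = 6
  x_1 + 3x_2 + s3 = 18
  x_2 + s4 = 12
  x_1, x_2, s1, s2, s3, s4 ≥ 0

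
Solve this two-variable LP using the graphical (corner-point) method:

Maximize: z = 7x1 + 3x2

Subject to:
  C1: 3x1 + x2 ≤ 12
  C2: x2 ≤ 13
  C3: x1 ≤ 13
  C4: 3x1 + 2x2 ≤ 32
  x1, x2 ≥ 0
x1 = 0, x2 = 12, z = 36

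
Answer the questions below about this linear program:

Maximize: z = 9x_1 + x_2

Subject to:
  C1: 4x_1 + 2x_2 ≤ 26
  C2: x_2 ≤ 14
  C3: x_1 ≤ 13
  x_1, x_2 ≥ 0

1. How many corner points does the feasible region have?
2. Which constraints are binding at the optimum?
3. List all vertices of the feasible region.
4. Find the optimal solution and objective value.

1. 3
2. C1, x_2 ≥ 0
3. (0, 0), (6.5, 0), (0, 13)
4. x_1 = 6.5, x_2 = 0, z = 58.5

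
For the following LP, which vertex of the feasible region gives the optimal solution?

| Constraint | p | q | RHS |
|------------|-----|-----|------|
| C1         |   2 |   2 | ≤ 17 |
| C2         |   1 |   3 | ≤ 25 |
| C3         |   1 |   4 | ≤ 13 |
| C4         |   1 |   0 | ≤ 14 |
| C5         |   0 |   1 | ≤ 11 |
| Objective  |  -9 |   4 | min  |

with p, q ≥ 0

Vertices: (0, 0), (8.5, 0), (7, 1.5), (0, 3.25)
Evaluating z = -9p + 4q at each vertex:
  (0, 0): z = 0
  (8.5, 0): z = -76.5
  (7, 1.5): z = -57
  (0, 3.25): z = 13

The smallest value is z = -76.5, attained at (8.5, 0).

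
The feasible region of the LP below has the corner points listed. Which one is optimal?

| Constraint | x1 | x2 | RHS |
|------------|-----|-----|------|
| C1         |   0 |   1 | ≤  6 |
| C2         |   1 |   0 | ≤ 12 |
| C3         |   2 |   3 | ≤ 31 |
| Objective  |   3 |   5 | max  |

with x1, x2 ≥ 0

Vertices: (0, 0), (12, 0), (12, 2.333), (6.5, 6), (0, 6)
Evaluating z = 3x1 + 5x2 at each vertex:
  (0, 0): z = 0
  (12, 0): z = 36
  (12, 2.333): z = 47.67
  (6.5, 6): z = 49.5
  (0, 6): z = 30

The largest value is z = 49.5, attained at (6.5, 6).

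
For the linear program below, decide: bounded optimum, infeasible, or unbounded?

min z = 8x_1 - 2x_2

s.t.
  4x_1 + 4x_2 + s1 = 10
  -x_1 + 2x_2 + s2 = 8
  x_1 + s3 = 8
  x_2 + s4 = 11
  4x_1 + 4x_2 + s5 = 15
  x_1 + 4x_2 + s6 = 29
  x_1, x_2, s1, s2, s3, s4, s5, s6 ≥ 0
The point (0, 2.5) satisfies every constraint, so the LP is feasible; the constraints give x_1 ≤ 8 and x_2 ≤ 11, which with x_1, x_2 ≥ 0 keep the feasible region inside a bounded box. A feasible, bounded LP attains a finite optimum at a vertex.

Evaluating z = 8x_1 - 2x_2 at each vertex:
  (0, 0): z = 0
  (2.5, 0): z = 20
  (0, 2.5): z = -5

Bounded optimum: z* = -5 at (0, 2.5).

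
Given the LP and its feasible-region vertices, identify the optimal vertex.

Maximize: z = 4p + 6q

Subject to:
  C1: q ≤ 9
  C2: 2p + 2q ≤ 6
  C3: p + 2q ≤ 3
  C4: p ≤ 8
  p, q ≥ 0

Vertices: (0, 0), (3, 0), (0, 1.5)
Evaluating z = 4p + 6q at each vertex:
  (0, 0): z = 0
  (3, 0): z = 12
  (0, 1.5): z = 9

The largest value is z = 12, attained at (3, 0).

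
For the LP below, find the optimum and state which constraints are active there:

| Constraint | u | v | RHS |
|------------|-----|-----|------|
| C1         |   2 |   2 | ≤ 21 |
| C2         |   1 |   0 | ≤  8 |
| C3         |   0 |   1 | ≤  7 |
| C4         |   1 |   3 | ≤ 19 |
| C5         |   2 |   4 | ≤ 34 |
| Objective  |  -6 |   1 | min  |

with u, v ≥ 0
Optimal: u = 8, v = 0
Slack at optimum:
  C1: slack = 5
  C2: slack = 0 (binding)
  C3: slack = 7
  C4: slack = 11
  C5: slack = 18
  u ≥ 0: u = 8
  v ≥ 0: v = 0 (binding)
Binding constraints: C2, v ≥ 0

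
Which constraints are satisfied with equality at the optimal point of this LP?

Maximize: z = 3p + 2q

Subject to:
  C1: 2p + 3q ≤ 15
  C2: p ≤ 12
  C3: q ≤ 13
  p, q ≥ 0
Optimal: p = 7.5, q = 0
Slack at optimum:
  C1: slack = 0 (binding)
  C2: slack = 4.5
  C3: slack = 13
  p ≥ 0: p = 7.5
  q ≥ 0: q = 0 (binding)
Binding constraints: C1, q ≥ 0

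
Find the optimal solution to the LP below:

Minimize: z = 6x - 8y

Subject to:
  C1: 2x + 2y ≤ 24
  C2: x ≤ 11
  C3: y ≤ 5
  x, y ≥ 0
Each vertex is the intersection of two constraint boundaries that also satisfies all remaining constraints:
  x = 0 and y = 0 → (0, 0)
  x = 11 and y = 0 → (11, 0)
  2x + 2y = 24 and x = 11 → (11, 1)
  2x + 2y = 24 and y = 5 → (7, 5)
  y = 5 and x = 0 → (0, 5)

Evaluating z = 6x - 8y at each vertex:
  (0, 0): z = 0
  (11, 0): z = 66
  (11, 1): z = 58
  (7, 5): z = 2
  (0, 5): z = -40

The minimum is at (0, 5) with z = -40.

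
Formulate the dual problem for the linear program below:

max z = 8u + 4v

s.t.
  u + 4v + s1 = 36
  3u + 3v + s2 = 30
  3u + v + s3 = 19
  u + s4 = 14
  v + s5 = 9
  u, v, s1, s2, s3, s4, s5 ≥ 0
Minimize: z = 36y1 + 30y2 + 19y3 + 14y4 + 9y5

Subject to:
  C1: -y1 - 3y2 - 3y3 - y4 ≤ -8
  C2: -4y1 - 3y2 - y3 - y5 ≤ -4
  y1, y2, y3, y4, y5 ≥ 0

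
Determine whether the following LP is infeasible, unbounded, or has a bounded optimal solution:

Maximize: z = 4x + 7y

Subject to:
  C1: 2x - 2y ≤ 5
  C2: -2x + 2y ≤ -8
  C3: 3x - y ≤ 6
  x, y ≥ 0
C1 requires 2x - 2y ≤ 5, while C2 (-2x + 2y ≤ -8) is equivalent to 2x - 2y ≥ 8. Together they would need 8 ≤ 2x - 2y ≤ 5, which is impossible since 8 > 5. No point satisfies all constraints.

The feasible region is empty; the LP is infeasible.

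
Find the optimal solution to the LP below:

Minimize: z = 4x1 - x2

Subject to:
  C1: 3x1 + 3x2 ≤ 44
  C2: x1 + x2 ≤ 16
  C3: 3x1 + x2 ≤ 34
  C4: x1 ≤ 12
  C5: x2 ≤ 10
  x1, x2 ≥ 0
x1 = 0, x2 = 10, z = -10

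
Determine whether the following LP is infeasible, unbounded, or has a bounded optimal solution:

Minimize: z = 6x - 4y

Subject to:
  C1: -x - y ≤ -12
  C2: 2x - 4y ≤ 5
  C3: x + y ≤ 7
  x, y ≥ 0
C3 requires x + y ≤ 7, while C1 (-x - y ≤ -12) is equivalent to x + y ≥ 12. Together they would need 12 ≤ x + y ≤ 7, which is impossible since 12 > 7. No point satisfies all constraints.

Infeasible — the constraint set is empty.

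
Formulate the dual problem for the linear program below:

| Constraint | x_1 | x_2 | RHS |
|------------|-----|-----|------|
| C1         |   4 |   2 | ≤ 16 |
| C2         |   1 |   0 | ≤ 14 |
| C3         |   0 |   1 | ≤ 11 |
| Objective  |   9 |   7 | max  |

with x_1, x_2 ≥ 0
Minimize: z = 16y1 + 14y2 + 11y3

Subject to:
  C1: -4y1 - y2 ≤ -9
  C2: -2y1 - y3 ≤ -7
  y1, y2, y3 ≥ 0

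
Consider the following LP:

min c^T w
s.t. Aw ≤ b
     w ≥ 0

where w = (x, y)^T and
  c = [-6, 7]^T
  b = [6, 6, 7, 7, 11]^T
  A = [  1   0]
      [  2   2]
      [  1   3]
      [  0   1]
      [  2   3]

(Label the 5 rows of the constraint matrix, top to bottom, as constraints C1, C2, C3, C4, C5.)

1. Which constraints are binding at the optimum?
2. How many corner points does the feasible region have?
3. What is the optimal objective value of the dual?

1. C2, y ≥ 0
2. 4
3. -18 (by strong duality, equal to the primal optimum)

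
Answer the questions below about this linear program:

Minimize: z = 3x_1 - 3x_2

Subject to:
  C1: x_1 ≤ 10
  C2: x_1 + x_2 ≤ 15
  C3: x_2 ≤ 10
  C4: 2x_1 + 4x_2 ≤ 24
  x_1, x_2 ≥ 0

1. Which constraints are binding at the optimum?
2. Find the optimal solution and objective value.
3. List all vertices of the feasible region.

1. C4, x_1 ≥ 0
2. x_1 = 0, x_2 = 6, z = -18
3. (0, 0), (10, 0), (10, 1), (0, 6)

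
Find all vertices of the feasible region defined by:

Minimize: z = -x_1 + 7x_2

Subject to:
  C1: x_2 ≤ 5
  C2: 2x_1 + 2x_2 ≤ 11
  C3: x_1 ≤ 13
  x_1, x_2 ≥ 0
Each vertex is the intersection of two constraint boundaries that also satisfies all remaining constraints:
  x_1 = 0 and x_2 = 0 → (0, 0)
  2x_1 + 2x_2 = 11 and x_2 = 0 → (5.5, 0)
  x_2 = 5 and 2x_1 + 2x_2 = 11 → (0.5, 5)
  x_2 = 5 and x_1 = 0 → (0, 5)

Vertices: (0, 0), (5.5, 0), (0.5, 5), (0, 5)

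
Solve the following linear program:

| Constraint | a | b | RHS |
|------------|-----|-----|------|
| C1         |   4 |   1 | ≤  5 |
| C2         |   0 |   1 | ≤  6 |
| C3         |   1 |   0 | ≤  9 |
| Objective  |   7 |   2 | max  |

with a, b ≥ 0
a = 0, b = 5, z = 10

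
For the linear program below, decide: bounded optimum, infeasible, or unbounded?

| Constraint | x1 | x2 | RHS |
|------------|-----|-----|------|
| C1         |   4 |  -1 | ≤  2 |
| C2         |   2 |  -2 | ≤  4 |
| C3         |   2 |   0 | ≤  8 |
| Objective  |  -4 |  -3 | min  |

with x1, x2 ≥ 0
Feasible point: (0, 0) satisfies every constraint, so the LP is feasible.
Direction d = (0, 1): for each constraint row a, a·d ≤ 0 —
  (4)(0) + (-1)(1) = -1 ≤ 0
  (2)(0) + (-2)(1) = -2 ≤ 0
  (2)(0) + (0)(1) = 0 ≤ 0
and d ≥ 0, so (0, 0) + t·d stays feasible for every t ≥ 0. Along this ray z = -4x1 - 3x2 changes by -3 per unit t, so z → −∞.

The LP is unbounded; z can be made arbitrarily small.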